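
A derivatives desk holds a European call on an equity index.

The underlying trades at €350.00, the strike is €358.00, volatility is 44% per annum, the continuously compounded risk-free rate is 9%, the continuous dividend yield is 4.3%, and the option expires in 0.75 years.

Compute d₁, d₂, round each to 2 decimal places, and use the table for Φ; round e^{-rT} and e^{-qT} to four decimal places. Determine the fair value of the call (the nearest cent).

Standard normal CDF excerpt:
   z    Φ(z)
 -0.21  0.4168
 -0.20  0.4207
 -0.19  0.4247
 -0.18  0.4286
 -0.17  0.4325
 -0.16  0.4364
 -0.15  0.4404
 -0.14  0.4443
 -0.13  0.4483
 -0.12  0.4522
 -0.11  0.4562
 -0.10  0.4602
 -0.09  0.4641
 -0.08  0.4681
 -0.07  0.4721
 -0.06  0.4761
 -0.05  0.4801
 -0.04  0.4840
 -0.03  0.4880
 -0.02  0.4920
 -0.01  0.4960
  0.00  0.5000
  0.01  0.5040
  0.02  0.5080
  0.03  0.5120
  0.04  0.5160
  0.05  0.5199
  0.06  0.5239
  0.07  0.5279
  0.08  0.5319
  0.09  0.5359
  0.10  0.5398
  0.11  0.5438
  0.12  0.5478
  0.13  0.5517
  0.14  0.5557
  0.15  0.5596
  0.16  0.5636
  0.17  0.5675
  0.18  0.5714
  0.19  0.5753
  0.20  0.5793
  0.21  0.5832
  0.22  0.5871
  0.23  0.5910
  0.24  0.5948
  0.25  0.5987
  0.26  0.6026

T = 0.75;  σ√T = 0.3811
d₁ = [ln(350/358) + (0.09 − 0.043 + 0.44²/2)·0.75] / 0.3811 = [-0.0226 + 0.1078] / 0.3811 = 0.2237 → 0.22
d₂ = d₁ − σ√T = 0.2237 − 0.3811 = -0.1573 → -0.16
exp(−qT) = exp(−0.043·0.75) = 0.9683;  exp(−rT) = exp(−0.09·0.75) = 0.9347
C = 350·0.9683·N(0.22) − 358·0.9347·N(-0.16) = 350·0.9683·0.5871 − 358·0.9347·0.4364 = 198.9711 − 146.0293 = 52.9418

€52.94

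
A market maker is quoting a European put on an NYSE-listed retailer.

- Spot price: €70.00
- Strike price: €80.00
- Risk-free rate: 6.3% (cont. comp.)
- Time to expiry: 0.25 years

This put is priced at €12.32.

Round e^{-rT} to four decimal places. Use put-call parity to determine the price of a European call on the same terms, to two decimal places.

exp(−rT) = exp(−0.063·0.25) = 0.9844
Put-call parity: C − P = S − K·e^(−rT) = 70 − 80·0.9844 = 70 − 78.7520 = -8.7520
C = P + (C − P) = 12.32 + (-8.7520) = 3.5680

€3.57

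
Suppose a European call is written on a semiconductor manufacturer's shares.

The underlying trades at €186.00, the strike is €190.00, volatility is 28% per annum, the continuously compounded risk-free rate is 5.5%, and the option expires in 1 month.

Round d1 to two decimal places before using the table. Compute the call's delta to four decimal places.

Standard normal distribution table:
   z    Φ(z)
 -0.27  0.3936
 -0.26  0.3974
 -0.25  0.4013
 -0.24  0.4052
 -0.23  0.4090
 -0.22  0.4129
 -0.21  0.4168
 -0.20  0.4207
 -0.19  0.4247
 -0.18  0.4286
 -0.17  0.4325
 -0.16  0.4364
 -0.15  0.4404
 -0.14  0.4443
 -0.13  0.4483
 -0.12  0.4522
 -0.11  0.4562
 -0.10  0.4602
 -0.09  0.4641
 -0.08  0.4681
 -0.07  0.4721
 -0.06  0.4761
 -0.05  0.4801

0.4325

σ√T = 0.28 × 0.2887 = 0.0808
d₁ = [ln(186/190) + (0.055 + 0.28²/2)·0.08333] / 0.0808 = [-0.0213 + 0.0078] / 0.0808 = -0.1661 → -0.17
N(d₁) = N(-0.17) = 0.4325
Δ_call = N(d₁) = 0.4325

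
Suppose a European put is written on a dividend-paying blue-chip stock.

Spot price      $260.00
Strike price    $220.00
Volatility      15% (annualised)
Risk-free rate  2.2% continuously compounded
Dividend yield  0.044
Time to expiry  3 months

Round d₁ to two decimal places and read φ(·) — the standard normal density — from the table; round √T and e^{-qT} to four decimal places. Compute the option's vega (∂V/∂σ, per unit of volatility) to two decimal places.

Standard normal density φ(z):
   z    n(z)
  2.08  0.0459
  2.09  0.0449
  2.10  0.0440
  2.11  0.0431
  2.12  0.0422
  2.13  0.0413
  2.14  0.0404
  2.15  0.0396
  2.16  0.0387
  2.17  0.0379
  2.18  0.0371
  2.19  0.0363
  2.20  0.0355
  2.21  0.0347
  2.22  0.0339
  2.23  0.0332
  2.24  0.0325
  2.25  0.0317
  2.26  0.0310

4.67

σ√T = 0.15·√0.25 = 0.0750
d₁ = [ln(260/220) + (0.022 − 0.044 + 0.15²/2)·0.25] / 0.0750 = [0.1671 − 0.0027] / 0.0750 = 2.1916 ≈ 2.19
√T = √0.25 = 0.5000
φ(d₁) = φ(2.19) = 0.0363
exp(−qT) = exp(−0.044·0.25) = 0.9891
vega = S·exp(−qT)·φ(d₁)·√T = 260·0.9891·0.0363·0.5000 = 4.6676
(The call has the same vega.)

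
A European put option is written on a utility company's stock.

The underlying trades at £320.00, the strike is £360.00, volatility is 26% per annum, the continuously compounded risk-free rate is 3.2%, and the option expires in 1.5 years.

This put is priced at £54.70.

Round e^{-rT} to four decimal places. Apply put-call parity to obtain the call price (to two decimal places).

£31.58

e^(−rT) = e^(−0.032·1.5) = 0.9531
Put-call parity: C − P = S − K·e^(−rT) = 320 − 360·0.9531 = 320 − 343.1160 = -23.1160
C = P + (C − P) = 54.70 + (-23.1160) = 31.5840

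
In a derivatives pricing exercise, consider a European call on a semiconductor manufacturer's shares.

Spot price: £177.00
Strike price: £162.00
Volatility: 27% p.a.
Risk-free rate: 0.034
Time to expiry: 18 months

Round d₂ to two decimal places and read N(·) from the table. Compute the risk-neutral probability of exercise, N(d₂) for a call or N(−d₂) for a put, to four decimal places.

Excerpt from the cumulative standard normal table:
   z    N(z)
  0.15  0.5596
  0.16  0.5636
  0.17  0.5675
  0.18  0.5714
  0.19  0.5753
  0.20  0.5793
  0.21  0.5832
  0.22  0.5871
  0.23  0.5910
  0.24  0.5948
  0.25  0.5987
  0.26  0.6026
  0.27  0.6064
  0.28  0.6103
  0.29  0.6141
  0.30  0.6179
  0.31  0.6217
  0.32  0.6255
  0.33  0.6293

0.6026

T = 1.5;  σ√T = 0.3307
d₁ = [ln(177/162) + (0.034 + ½·0.27²)·1.5] / (σ√T) = (0.0886 + 0.1057) / 0.3307 = 0.5874 ⇒ 0.59
d₂ = 0.5874 − 0.3307 = 0.2567 ⇒ 0.26
Risk-neutral Pr[S_T > K] = N(d₂) = N(0.26) = 0.6026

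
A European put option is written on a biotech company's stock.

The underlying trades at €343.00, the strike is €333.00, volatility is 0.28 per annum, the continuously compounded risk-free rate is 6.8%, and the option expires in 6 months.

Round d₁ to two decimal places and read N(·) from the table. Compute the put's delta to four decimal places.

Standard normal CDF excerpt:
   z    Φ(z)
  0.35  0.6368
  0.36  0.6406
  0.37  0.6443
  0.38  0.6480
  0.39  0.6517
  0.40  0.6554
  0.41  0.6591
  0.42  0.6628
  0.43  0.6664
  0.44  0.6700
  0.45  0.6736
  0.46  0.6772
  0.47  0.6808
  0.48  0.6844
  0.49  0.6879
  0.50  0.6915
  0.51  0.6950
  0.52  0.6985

-0.3372

T = 0.5;  σ√T = 0.1980
d₁ = [ln(343/333) + (0.068 + ½·0.28²)·0.5] / (σ√T) = (0.0296 + 0.0536) / 0.1980 = 0.4202 → 0.42
N(d₁) = N(0.42) = 0.6628
Δ_put = N(d₁) − 1 = 0.6628 − 1 = -0.3372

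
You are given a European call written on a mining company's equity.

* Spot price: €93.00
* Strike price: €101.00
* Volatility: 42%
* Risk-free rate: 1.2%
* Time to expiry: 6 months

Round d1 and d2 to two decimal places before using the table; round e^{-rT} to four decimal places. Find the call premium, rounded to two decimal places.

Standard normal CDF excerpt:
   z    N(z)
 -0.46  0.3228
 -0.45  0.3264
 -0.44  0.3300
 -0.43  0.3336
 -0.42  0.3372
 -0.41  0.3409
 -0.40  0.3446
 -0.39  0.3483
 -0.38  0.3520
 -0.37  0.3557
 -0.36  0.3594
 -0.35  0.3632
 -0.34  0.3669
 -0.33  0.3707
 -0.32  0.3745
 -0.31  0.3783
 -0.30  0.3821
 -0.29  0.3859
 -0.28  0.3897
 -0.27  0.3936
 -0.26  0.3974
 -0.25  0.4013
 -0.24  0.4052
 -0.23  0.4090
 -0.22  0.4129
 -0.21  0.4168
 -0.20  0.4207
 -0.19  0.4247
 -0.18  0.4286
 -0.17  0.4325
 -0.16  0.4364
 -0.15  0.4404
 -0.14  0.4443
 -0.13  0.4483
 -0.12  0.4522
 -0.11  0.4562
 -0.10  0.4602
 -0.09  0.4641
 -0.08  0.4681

T = 0.5;  σ√T = 0.2970
d₁ = [ln(93/101) + (0.012 + 0.42²/2)·0.5] / 0.2970 = [-0.0825 + 0.0501] / 0.2970 = -0.1092 which rounds to -0.11
d₂ = d₁ − σ√T = -0.1092 − 0.2970 = -0.4062 which rounds to -0.41
exp(−rT) = exp(−0.012·0.5) = 0.9940
C = 93·N(-0.11) − 101·0.9940·N(-0.41) = 93·0.4562 − 101·0.9940·0.3409 = 42.4266 − 34.2243 = 8.2023

€8.20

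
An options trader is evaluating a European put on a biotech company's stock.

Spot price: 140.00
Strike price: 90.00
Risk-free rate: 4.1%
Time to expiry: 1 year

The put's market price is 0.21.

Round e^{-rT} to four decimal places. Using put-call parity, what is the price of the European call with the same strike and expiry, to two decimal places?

exp(−rT) = exp(−0.041·1) = 0.9598
Put-call parity: C − P = S − K·e^(−rT) = 140 − 90·0.9598 = 140 − 86.3820 = 53.6180
C = P + (C − P) = 0.21 + (53.6180) = 53.8280

53.83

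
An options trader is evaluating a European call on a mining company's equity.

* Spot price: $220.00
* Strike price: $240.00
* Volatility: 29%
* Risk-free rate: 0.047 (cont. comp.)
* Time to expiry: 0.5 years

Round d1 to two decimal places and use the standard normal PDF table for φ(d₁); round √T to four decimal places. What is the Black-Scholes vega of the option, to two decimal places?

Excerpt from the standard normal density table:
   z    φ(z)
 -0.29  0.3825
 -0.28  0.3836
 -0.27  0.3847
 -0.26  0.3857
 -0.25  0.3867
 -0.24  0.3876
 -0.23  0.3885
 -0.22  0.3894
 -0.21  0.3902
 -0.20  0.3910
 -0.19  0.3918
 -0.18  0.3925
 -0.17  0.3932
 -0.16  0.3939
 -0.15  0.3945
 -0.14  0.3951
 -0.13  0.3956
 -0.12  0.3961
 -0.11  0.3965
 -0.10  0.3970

σ√T = 0.29 × 0.7071 = 0.2051
d₁ = [ln(220/240) + (0.047 + 0.29²/2)·0.5] / 0.2051 = [-0.0870 + 0.0445] / 0.2051 = -0.2072 ⇒ -0.21
√T = √0.5 = 0.7071
φ(d₁) = φ(-0.21) = 0.3902
vega = S·φ(d₁)·√T = 220·0.3902·0.7071 = 60.7003

60.70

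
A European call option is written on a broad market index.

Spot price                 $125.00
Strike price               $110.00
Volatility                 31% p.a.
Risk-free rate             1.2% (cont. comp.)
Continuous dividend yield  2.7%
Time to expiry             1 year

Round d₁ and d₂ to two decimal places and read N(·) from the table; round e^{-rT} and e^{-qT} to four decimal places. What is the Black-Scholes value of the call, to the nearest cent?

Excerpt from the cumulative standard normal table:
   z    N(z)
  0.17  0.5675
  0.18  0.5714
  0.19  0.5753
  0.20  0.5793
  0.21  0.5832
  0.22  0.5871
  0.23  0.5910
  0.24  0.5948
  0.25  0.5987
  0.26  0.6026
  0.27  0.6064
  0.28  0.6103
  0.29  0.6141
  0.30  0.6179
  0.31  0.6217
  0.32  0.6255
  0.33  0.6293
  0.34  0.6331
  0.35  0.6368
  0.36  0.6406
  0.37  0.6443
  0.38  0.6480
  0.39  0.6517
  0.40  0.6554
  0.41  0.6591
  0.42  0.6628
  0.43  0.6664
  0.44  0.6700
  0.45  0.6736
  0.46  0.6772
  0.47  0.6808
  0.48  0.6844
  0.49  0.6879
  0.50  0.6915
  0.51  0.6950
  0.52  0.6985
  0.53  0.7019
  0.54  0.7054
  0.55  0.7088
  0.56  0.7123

$21.60

σ√T = 0.31·√1 = 0.3100
d₁ = [ln(125/110) + (0.012 − 0.027 + 0.31²/2)·1] / 0.3100 = [0.1278 + 0.0331] / 0.3100 = 0.5190 ≈ 0.52
d₂ = d₁ − σ√T = 0.5190 − 0.3100 = 0.2090 ≈ 0.21
exp(−qT) = exp(−0.027·1) = 0.9734;  exp(−rT) = exp(−0.012·1) = 0.9881
N(d₁) = N(0.52) = 0.6985;  N(d₂) = N(0.21) = 0.5832
C = 125·0.9734·0.6985 − 110·0.9881·0.5832 = 84.9900 − 63.3886 = 21.6014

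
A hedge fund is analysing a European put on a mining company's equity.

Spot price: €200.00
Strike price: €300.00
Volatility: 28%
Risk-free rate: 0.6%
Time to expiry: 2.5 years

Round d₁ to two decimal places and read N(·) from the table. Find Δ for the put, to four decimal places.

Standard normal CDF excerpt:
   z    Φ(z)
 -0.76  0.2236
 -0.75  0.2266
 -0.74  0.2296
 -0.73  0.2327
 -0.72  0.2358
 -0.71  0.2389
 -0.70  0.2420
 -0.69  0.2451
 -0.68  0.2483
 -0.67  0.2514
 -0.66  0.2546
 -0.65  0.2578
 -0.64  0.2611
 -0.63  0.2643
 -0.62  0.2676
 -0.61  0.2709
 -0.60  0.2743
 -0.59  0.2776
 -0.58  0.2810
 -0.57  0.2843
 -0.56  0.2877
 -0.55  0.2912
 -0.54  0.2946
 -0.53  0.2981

-0.7454

T = 2.5;  σ√T = 0.4427
d₁ = [ln(200/300) + (0.006 + ½·0.28²)·2.5] / (σ√T) = (-0.4055 + 0.1130) / 0.4427 = -0.6606 ⇒ -0.66
N(d₁) = N(-0.66) = 0.2546
Δ_put = N(d₁) − 1 = 0.2546 − 1 = -0.7454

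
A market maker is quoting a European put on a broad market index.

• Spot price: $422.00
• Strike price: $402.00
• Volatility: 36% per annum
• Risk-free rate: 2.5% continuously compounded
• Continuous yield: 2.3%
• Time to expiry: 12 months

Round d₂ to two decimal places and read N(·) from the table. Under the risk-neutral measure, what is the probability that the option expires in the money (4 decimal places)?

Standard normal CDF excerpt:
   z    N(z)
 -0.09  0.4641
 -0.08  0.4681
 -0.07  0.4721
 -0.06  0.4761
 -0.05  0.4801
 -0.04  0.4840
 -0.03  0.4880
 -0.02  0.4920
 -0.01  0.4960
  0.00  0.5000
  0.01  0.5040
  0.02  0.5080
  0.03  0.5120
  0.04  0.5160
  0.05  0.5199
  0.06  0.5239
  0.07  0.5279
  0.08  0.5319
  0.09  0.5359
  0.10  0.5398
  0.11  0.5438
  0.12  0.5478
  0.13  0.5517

0.5160

T = 1;  σ√T = 0.3600
d₁ = [ln(422/402) + (0.025 − 0.023 + 0.36²/2)·1] / 0.3600 = [0.0486 + 0.0668] / 0.3600 = 0.3204 which rounds to 0.32
d₂ = d₁ − σ√T = 0.3204 − 0.3600 = -0.0396 which rounds to -0.04
Risk-neutral Pr[S_T < K] = N(−d₂) = N(0.04) = 0.5160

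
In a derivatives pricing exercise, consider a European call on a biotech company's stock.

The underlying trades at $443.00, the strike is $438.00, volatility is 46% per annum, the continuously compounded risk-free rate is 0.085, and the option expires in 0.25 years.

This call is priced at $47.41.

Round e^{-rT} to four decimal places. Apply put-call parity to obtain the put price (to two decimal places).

exp(−rT) = exp(−0.085·0.25) = 0.9790
Put-call parity: C − P = S − K·e^(−rT) = 443 − 438·0.9790 = 443 − 428.8020 = 14.1980
P = C − (C − P) = 47.41 − (14.1980) = 33.2120

$33.21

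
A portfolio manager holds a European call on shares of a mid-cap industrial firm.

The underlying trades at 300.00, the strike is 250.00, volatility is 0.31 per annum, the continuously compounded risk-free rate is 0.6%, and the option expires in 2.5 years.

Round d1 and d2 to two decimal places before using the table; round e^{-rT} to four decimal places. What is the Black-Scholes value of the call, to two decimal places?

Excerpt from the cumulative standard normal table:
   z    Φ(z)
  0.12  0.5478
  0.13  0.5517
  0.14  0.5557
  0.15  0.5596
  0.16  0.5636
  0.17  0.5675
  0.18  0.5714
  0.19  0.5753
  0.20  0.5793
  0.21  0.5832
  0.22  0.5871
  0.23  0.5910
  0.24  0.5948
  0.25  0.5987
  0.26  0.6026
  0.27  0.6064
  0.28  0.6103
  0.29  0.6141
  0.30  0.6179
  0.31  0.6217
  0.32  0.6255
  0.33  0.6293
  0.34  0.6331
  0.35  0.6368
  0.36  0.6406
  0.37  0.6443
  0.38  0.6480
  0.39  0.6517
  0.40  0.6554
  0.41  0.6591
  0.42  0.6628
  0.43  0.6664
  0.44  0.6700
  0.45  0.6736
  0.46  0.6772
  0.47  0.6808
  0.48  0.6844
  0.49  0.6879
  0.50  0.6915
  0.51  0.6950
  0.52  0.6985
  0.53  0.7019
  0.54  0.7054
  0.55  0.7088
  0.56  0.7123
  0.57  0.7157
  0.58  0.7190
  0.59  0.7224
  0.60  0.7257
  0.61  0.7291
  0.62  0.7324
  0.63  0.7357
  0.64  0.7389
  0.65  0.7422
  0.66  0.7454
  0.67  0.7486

T = 2.5;  σ√T = 0.4902
ln(S/K) + (r + σ²/2)T = ln(300/250) + (0.006 + 0.31²/2)·2.5 = 0.1823 + 0.1351 = 0.3174
d₁ = 0.3174 / 0.4902 = 0.6476 ⇒ 0.65
d₂ = d₁ − σ√T = 0.6476 − 0.4902 = 0.1575 ⇒ 0.16
e^(−rT) = e^(−0.006·2.5) = 0.9851
N(d₁) = N(0.65) = 0.7422;  N(d₂) = N(0.16) = 0.5636
C = 300·0.7422 − 250·0.9851·0.5636 = 222.6600 − 138.8006 = 83.8594

83.86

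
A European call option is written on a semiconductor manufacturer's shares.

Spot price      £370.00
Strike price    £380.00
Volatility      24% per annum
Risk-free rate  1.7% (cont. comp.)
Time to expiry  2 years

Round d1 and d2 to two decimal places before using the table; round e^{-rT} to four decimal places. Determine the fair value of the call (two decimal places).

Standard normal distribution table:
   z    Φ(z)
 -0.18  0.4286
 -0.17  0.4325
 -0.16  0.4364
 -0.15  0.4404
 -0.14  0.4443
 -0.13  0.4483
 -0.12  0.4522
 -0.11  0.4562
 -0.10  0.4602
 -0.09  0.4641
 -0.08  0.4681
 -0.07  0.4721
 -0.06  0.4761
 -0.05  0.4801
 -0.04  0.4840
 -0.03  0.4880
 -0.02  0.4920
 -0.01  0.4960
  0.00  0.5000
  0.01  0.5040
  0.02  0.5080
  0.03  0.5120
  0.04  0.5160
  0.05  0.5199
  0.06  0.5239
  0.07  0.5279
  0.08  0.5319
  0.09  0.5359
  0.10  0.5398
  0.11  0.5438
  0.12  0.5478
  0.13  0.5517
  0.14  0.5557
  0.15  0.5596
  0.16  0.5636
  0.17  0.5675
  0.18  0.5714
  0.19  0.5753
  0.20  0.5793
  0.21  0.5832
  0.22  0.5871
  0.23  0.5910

σ√T = 0.24·√2 = 0.3394
d₁ = [ln(370/380) + (0.017 + ½·0.24²)·2] / (σ√T) = (-0.0267 + 0.0916) / 0.3394 = 0.1913 → 0.19
d₂ = 0.1913 − 0.3394 = -0.1481 → -0.15
exp(−rT) = exp(−0.017·2) = 0.9666
C = 370·N(0.19) − 380·0.9666·N(-0.15) = 370·0.5753 − 380·0.9666·0.4404 = 212.8610 − 161.7624 = 51.0986

£51.10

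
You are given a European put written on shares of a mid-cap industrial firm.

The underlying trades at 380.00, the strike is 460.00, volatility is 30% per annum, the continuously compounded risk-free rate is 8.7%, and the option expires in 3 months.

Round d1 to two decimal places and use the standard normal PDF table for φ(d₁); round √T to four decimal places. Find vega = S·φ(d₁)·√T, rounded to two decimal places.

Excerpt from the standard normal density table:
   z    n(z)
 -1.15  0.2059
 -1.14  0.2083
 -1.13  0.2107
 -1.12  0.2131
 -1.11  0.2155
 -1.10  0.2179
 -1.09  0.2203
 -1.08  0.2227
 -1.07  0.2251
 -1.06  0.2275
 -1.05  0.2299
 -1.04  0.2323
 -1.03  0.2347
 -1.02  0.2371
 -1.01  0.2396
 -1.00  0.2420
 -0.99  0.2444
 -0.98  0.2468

43.68

σ√T = 0.3·√0.25 = 0.1500
d₁ = [ln(380/460) + (0.087 + 0.3²/2)·0.25] / 0.1500 = [-0.1911 + 0.0330] / 0.1500 = -1.0537 which rounds to -1.05
√T = √0.25 = 0.5000
φ(d₁) = φ(-1.05) = 0.2299
vega = S·φ(d₁)·√T = 380·0.2299·0.5000 = 43.6810
(The call has the same vega.)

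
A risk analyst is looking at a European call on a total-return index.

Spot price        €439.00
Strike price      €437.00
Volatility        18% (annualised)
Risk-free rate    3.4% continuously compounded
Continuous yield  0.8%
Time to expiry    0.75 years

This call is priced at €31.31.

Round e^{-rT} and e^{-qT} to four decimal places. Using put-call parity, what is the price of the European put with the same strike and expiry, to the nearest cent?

e^(−qT) = e^(−0.008·0.75) = 0.9940;  e^(−rT) = e^(−0.034·0.75) = 0.9748
Put-call parity: C − P = S·e^(−qT) − K·e^(−rT) = 439·0.9940 − 437·0.9748 = 436.3660 − 425.9876 = 10.3784
P = C − (C − P) = 31.31 − (10.3784) = 20.9316

€20.93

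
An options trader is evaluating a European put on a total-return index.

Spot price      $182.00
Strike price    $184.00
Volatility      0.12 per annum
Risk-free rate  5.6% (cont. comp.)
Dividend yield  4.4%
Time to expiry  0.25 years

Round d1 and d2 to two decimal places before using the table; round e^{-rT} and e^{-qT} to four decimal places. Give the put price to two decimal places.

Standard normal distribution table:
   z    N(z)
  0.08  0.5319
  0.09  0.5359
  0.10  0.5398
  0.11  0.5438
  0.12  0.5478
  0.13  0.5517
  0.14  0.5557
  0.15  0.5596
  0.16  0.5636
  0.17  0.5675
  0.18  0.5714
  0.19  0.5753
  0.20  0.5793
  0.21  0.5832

$5.09

σ√T = 0.12·√0.25 = 0.0600
d₁ = [ln(182/184) + (0.056 − 0.044 + 0.12²/2)·0.25] / 0.0600 = [-0.0109 + 0.0048] / 0.0600 = -0.1022 → -0.10
d₂ = d₁ − σ√T = -0.1022 − 0.0600 = -0.1622 → -0.16
e^(−qT) = e^(−0.044·0.25) = 0.9891;  e^(−rT) = e^(−0.056·0.25) = 0.9861
N(−d₂) = N(0.16) = 0.5636;  N(−d₁) = N(0.10) = 0.5398
P = 184·0.9861·0.5636 − 182·0.9891·0.5398 = 102.2609 − 97.1727 = 5.0882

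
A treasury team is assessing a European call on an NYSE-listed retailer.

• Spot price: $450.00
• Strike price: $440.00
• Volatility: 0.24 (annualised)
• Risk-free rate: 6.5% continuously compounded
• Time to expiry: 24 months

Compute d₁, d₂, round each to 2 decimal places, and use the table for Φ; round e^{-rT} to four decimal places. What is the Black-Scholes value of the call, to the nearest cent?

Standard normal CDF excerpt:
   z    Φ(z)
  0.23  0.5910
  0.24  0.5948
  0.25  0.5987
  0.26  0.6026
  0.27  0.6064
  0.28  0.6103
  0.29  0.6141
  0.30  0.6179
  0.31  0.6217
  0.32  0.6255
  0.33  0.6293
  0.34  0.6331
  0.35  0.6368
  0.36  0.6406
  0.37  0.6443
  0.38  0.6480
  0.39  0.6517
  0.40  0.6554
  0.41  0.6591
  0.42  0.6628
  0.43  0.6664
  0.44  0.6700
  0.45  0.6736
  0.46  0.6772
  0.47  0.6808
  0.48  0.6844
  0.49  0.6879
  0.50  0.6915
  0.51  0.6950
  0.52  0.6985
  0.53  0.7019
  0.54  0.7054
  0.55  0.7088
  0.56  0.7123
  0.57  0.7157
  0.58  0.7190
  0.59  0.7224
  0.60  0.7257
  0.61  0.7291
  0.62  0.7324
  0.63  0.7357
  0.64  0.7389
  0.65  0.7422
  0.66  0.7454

$93.78

σ√T = 0.24·√2 = 0.3394
ln(S/K) + (r + σ²/2)T = ln(450/440) + (0.065 + 0.24²/2)·2 = 0.0225 + 0.1876 = 0.2101
d₁ = 0.2101 / 0.3394 = 0.6189 ≈ 0.62
d₂ = d₁ − σ√T = 0.6189 − 0.3394 = 0.2795 ≈ 0.28
exp(−rT) = exp(−0.065·2) = 0.8781
N(d₁) = N(0.62) = 0.7324;  N(d₂) = N(0.28) = 0.6103
C = 450·0.7324 − 440·0.8781·0.6103 = 329.5800 − 235.7979 = 93.7821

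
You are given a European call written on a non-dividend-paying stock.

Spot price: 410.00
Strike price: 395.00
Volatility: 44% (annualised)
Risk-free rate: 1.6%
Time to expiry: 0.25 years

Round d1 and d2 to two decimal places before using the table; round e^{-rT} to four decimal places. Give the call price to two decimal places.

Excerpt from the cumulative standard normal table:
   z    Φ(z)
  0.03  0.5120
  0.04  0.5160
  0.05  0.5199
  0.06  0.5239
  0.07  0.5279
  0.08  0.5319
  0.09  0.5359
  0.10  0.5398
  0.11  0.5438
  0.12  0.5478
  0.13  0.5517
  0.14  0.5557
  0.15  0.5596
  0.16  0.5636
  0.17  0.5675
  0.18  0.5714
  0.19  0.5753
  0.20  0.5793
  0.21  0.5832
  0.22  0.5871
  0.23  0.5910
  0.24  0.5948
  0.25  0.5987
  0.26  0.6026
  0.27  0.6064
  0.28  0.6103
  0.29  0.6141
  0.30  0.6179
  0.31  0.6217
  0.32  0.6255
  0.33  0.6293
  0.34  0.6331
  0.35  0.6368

σ√T = 0.44·√0.25 = 0.2200
d₁ = [ln(410/395) + (0.016 + 0.44²/2)·0.25] / 0.2200 = [0.0373 + 0.0282] / 0.2200 = 0.2976 ⇒ 0.30
d₂ = d₁ − σ√T = 0.2976 − 0.2200 = 0.0776 ⇒ 0.08
exp(−rT) = exp(−0.016·0.25) = 0.9960
C = 410·N(0.30) − 395·0.9960·N(0.08) = 410·0.6179 − 395·0.9960·0.5319 = 253.3390 − 209.2601 = 44.0789

44.08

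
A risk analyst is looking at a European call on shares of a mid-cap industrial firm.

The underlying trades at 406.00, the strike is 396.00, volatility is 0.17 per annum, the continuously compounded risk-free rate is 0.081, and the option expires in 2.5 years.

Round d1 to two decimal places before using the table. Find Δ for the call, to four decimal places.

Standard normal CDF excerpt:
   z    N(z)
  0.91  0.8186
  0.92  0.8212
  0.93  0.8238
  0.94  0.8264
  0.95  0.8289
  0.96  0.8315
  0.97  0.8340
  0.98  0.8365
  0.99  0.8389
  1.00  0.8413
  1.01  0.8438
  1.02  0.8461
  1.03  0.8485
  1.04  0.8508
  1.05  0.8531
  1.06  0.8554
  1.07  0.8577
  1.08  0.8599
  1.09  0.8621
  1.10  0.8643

0.8365

T = 2.5;  σ√T = 0.2688
d₁ = [ln(406/396) + (0.081 + ½·0.17²)·2.5] / (σ√T) = (0.0249 + 0.2386) / 0.2688 = 0.9805 ≈ 0.98
N(d₁) = N(0.98) = 0.8365
Δ_call = N(d₁) = 0.8365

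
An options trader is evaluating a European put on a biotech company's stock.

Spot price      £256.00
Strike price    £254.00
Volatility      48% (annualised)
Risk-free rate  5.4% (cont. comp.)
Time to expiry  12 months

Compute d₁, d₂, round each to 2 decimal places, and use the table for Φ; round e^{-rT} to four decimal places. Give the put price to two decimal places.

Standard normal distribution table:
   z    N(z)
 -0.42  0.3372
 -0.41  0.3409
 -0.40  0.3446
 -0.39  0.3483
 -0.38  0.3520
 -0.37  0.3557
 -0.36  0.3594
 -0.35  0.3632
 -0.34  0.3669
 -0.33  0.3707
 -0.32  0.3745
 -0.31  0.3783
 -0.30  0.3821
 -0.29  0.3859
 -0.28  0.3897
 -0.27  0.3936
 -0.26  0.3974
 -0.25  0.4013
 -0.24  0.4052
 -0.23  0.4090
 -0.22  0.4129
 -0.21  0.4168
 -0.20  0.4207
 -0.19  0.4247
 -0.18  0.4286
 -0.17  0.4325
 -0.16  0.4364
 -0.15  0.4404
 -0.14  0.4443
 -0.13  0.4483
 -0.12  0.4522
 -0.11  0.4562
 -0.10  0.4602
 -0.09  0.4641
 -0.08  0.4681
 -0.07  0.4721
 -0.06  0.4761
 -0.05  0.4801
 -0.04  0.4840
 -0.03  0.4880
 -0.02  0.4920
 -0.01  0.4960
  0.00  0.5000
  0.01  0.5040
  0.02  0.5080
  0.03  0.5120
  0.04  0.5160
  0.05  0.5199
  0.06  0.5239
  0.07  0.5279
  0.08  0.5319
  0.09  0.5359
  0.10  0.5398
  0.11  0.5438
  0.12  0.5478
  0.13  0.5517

£39.80

σ√T = 0.48 × 1.0000 = 0.4800
d₁ = [ln(256/254) + (0.054 + 0.48²/2)·1] / 0.4800 = [0.0078 + 0.1692] / 0.4800 = 0.3688 ⇒ 0.37
d₂ = d₁ − σ√T = 0.3688 − 0.4800 = -0.1112 ⇒ -0.11
exp(−rT) = exp(−0.054·1) = 0.9474
N(−d₂) = N(0.11) = 0.5438;  N(−d₁) = N(-0.37) = 0.3557
P = 254·0.9474·0.5438 − 256·0.3557 = 130.8598 − 91.0592 = 39.8006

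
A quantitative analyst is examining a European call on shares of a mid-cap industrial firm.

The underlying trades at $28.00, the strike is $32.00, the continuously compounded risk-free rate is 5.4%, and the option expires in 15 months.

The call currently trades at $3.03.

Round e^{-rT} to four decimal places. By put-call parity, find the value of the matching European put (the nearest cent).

$4.94

exp(−rT) = exp(−0.054·1.25) = 0.9347
Put-call parity: C − P = S − K·e^(−rT) = 28 − 32·0.9347 = 28 − 29.9104 = -1.9104
P = C − (C − P) = 3.03 − (-1.9104) = 4.9404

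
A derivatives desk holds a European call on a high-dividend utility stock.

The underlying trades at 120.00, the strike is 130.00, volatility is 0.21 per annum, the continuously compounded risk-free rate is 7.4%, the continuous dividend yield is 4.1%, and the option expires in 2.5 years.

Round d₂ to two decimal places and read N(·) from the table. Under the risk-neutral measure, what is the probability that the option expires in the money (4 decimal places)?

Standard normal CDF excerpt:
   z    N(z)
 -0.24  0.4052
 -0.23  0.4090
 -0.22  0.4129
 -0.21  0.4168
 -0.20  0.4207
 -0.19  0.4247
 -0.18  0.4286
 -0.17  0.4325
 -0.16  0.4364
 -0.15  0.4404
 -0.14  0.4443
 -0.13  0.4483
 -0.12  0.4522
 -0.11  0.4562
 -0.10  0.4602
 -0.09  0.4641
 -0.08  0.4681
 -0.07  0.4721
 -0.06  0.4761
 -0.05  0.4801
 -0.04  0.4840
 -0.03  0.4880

0.4364

σ√T = 0.21·√2.5 = 0.3320
ln(S/K) + (r − q + σ²/2)T = ln(120/130) + (0.074 − 0.041 + 0.21²/2)·2.5 = -0.0800 + 0.1376 = 0.0576
d₁ = 0.0576 / 0.3320 = 0.1734 which rounds to 0.17
d₂ = d₁ − σ√T = 0.1734 − 0.3320 = -0.1586 which rounds to -0.16
Pr(exercise) under Q = N(d₂) = 0.4364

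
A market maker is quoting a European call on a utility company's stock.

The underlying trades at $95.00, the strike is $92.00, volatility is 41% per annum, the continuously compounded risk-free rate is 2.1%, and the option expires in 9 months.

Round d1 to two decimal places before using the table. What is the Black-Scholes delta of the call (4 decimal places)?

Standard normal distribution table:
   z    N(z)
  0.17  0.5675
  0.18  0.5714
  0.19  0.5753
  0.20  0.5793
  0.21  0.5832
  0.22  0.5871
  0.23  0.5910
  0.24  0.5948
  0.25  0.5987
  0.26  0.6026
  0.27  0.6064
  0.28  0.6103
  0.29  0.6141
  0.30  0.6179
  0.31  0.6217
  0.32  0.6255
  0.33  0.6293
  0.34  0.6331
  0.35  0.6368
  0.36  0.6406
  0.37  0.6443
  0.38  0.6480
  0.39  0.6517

T = 0.75;  σ√T = 0.3551
d₁ = [ln(95/92) + (0.021 + 0.41²/2)·0.75] / 0.3551 = [0.0321 + 0.0788] / 0.3551 = 0.3123 ≈ 0.31
N(d₁) = N(0.31) = 0.6217
Δ_call = N(d₁) = 0.6217

0.6217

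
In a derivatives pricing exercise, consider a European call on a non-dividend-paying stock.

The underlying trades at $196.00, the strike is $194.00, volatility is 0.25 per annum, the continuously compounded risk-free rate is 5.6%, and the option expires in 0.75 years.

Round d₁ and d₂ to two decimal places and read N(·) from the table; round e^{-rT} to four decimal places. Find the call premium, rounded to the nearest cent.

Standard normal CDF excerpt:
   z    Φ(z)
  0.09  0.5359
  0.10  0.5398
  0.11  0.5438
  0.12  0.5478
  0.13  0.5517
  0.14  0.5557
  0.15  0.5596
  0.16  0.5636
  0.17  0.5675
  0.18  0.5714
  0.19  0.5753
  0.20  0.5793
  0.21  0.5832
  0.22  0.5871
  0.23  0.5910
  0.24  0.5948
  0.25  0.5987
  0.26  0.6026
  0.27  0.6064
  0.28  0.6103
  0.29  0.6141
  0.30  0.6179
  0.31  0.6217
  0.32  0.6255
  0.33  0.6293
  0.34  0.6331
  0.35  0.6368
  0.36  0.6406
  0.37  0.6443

$22.18

σ√T = 0.25 × 0.8660 = 0.2165
d₁ = [ln(196/194) + (0.056 + 0.25²/2)·0.75] / 0.2165 = [0.0103 + 0.0654] / 0.2165 = 0.3496 ⇒ 0.35
d₂ = d₁ − σ√T = 0.3496 − 0.2165 = 0.1331 ⇒ 0.13
e^(−rT) = e^(−0.056·0.75) = 0.9589
N(d₁) = N(0.35) = 0.6368;  N(d₂) = N(0.13) = 0.5517
C = 196·0.6368 − 194·0.9589·0.5517 = 124.8128 − 102.6309 = 22.1819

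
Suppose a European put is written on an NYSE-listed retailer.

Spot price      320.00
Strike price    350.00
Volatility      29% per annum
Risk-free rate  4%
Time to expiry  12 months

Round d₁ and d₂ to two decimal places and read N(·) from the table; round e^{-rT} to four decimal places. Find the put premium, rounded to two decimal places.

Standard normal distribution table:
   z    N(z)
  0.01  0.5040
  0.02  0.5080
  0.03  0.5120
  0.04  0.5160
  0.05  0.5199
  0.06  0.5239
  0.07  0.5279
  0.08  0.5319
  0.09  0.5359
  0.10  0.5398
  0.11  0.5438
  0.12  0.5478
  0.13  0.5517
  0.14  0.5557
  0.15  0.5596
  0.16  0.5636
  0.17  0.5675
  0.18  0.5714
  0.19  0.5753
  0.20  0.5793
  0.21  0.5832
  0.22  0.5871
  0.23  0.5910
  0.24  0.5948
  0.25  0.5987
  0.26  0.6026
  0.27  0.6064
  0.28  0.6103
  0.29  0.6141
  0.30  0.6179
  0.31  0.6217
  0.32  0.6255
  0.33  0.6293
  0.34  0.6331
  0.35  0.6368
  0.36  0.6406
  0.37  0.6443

46.50

σ√T = 0.29·√1 = 0.2900
d₁ = [ln(320/350) + (0.04 + 0.29²/2)·1] / 0.2900 = [-0.0896 + 0.0820] / 0.2900 = -0.0261 ≈ -0.03
d₂ = d₁ − σ√T = -0.0261 − 0.2900 = -0.3161 ≈ -0.32
exp(−rT) = exp(−0.04·1) = 0.9608
P = 350·0.9608·N(0.32) − 320·N(0.03) = 350·0.9608·0.6255 − 320·0.5120 = 210.3431 − 163.8400 = 46.5031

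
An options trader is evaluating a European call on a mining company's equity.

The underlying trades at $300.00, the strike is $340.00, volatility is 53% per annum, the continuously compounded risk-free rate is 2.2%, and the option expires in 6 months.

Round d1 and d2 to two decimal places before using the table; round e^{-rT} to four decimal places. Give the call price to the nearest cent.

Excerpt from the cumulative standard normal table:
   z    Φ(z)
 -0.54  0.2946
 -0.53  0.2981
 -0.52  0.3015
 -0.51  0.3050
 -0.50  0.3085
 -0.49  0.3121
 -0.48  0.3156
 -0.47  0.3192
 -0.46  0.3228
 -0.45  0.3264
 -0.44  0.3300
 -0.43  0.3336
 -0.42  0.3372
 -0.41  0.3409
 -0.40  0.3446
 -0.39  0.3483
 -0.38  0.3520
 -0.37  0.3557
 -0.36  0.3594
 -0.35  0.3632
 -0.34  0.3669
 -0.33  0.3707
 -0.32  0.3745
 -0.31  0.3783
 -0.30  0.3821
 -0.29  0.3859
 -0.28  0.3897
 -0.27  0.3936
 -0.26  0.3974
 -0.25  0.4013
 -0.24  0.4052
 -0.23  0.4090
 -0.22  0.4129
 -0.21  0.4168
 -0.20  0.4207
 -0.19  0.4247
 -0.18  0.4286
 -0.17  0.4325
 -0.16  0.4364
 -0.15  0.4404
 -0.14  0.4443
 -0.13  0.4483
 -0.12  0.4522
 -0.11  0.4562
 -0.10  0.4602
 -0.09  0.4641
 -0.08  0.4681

T = 0.5;  σ√T = 0.3748
d₁ = [ln(300/340) + (0.022 + 0.53²/2)·0.5] / 0.3748 = [-0.1252 + 0.0812] / 0.3748 = -0.1172 ≈ -0.12
d₂ = d₁ − σ√T = -0.1172 − 0.3748 = -0.4920 ≈ -0.49
exp(−rT) = exp(−0.022·0.5) = 0.9891
N(d₁) = N(-0.12) = 0.4522;  N(d₂) = N(-0.49) = 0.3121
C = 300·0.4522 − 340·0.9891·0.3121 = 135.6600 − 104.9574 = 30.7026

$30.70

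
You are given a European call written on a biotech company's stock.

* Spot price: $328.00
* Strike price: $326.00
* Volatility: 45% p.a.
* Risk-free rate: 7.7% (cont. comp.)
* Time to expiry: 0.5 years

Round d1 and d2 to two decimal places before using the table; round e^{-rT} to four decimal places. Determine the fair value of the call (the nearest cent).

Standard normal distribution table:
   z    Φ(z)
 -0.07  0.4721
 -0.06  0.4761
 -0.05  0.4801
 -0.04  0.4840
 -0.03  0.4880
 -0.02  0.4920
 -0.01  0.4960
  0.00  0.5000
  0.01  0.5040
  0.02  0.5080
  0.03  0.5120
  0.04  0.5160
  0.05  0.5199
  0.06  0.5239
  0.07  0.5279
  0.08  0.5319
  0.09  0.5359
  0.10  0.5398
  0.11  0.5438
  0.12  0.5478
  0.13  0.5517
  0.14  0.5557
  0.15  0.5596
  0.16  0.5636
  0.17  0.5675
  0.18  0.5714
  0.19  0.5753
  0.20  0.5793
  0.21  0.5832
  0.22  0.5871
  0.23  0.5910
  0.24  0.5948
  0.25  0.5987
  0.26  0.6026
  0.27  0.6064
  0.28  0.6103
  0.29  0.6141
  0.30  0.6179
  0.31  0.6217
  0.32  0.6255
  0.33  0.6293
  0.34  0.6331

$48.34

T = 0.5;  σ√T = 0.3182
d₁ = [ln(328/326) + (0.077 + 0.45²/2)·0.5] / 0.3182 = [0.0061 + 0.0891] / 0.3182 = 0.2993 ≈ 0.30
d₂ = d₁ − σ√T = 0.2993 − 0.3182 = -0.0189 ≈ -0.02
e^(−rT) = e^(−0.077·0.5) = 0.9622
N(d₁) = N(0.30) = 0.6179;  N(d₂) = N(-0.02) = 0.4920
C = 328·0.6179 − 326·0.9622·0.4920 = 202.6712 − 154.3292 = 48.3420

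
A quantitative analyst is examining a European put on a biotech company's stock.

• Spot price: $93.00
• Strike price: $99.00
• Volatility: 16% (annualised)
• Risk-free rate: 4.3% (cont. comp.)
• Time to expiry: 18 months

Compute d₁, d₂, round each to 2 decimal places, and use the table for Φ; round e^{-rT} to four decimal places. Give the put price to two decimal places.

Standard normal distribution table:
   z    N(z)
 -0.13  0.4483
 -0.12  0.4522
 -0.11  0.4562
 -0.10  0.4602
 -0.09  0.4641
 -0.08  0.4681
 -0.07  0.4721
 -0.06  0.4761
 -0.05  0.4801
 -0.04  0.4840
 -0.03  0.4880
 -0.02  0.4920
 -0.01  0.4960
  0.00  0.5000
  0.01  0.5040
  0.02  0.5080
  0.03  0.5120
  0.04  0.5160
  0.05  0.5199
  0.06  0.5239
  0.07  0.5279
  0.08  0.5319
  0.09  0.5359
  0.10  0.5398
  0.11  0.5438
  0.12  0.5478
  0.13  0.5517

T = 1.5;  σ√T = 0.1960
d₁ = [ln(93/99) + (0.043 + ½·0.16²)·1.5] / (σ√T) = (-0.0625 + 0.0837) / 0.1960 = 0.1081 ≈ 0.11
d₂ = 0.1081 − 0.1960 = -0.0879 ≈ -0.09
exp(−rT) = exp(−0.043·1.5) = 0.9375
N(−d₂) = N(0.09) = 0.5359;  N(−d₁) = N(-0.11) = 0.4562
P = 99·0.9375·0.5359 − 93·0.4562 = 49.7382 − 42.4266 = 7.3116

$7.31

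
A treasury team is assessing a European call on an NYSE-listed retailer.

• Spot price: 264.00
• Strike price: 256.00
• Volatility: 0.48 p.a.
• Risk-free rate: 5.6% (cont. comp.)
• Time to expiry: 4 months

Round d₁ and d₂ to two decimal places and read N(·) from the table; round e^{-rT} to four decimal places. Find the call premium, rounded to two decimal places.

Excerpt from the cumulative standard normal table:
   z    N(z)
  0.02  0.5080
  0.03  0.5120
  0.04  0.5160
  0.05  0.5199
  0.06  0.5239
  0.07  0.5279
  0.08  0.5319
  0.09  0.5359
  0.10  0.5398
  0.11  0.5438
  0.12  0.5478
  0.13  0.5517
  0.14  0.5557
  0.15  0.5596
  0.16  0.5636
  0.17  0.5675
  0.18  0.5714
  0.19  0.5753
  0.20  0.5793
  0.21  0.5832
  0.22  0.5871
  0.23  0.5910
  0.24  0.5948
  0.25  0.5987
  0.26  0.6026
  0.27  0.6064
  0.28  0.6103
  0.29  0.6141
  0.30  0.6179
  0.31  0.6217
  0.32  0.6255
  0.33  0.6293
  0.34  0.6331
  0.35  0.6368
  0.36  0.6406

σ√T = 0.48 × 0.5774 = 0.2771
d₁ = [ln(264/256) + (0.056 + ½·0.48²)·0.3333] / (σ√T) = (0.0308 + 0.0571) / 0.2771 = 0.3170 → 0.32
d₂ = 0.3170 − 0.2771 = 0.0398 → 0.04
exp(−rT) = exp(−0.056·0.3333) = 0.9815
C = 264·N(0.32) − 256·0.9815·N(0.04) = 264·0.6255 − 256·0.9815·0.5160 = 165.1320 − 129.6522 = 35.4798

35.48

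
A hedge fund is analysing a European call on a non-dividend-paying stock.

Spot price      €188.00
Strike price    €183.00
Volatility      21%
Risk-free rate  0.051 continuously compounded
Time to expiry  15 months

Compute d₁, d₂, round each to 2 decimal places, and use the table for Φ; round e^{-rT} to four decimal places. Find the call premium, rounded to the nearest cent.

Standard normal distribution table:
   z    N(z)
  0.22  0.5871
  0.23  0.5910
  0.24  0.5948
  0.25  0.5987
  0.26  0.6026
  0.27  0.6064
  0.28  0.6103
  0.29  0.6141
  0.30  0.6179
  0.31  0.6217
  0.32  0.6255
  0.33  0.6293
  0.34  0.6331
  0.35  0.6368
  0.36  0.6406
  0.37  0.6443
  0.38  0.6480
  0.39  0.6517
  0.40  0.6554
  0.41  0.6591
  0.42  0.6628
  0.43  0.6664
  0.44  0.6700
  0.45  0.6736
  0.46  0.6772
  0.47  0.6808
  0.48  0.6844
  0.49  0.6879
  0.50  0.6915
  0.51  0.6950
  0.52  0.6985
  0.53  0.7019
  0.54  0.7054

€25.89

σ√T = 0.21 × 1.1180 = 0.2348
ln(S/K) + (r + σ²/2)T = ln(188/183) + (0.051 + 0.21²/2)·1.25 = 0.0270 + 0.0913 = 0.1183
d₁ = 0.1183 / 0.2348 = 0.5037 which rounds to 0.50
d₂ = d₁ − σ√T = 0.5037 − 0.2348 = 0.2689 which rounds to 0.27
exp(−rT) = exp(−0.051·1.25) = 0.9382
N(d₁) = N(0.50) = 0.6915;  N(d₂) = N(0.27) = 0.6064
C = 188·0.6915 − 183·0.9382·0.6064 = 130.0020 − 104.1132 = 25.8888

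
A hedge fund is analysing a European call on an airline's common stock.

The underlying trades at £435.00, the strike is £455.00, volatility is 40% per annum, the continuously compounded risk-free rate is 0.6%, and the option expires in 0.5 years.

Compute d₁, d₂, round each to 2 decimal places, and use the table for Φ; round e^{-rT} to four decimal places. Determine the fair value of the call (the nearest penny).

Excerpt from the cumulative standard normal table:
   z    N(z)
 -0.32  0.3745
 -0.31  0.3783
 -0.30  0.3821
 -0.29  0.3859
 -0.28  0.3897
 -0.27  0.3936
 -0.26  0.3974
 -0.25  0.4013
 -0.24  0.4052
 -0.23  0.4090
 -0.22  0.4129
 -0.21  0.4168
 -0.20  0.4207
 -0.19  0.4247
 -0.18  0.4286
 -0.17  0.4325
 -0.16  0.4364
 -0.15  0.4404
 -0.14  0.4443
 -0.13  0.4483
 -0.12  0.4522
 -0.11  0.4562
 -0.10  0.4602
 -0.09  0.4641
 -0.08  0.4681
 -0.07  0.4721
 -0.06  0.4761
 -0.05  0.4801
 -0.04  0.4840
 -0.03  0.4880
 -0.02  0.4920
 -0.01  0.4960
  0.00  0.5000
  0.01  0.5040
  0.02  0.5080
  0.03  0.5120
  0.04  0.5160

£40.70

σ√T = 0.4·√0.5 = 0.2828
d₁ = [ln(435/455) + (0.006 + ½·0.4²)·0.5] / (σ√T) = (-0.0450 + 0.0430) / 0.2828 = -0.0069 which rounds to -0.01
d₂ = -0.0069 − 0.2828 = -0.2897 which rounds to -0.29
exp(−rT) = exp(−0.006·0.5) = 0.9970
C = 435·N(-0.01) − 455·0.9970·N(-0.29) = 435·0.4960 − 455·0.9970·0.3859 = 215.7600 − 175.0577 = 40.7023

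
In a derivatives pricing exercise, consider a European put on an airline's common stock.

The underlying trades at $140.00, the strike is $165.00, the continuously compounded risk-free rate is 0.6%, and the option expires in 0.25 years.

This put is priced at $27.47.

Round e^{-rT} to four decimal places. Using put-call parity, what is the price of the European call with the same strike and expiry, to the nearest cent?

exp(−rT) = exp(−0.006·0.25) = 0.9985
Put-call parity: C − P = S − K·e^(−rT) = 140 − 165·0.9985 = 140 − 164.7525 = -24.7525
C = P + (C − P) = 27.47 + (-24.7525) = 2.7175

$2.72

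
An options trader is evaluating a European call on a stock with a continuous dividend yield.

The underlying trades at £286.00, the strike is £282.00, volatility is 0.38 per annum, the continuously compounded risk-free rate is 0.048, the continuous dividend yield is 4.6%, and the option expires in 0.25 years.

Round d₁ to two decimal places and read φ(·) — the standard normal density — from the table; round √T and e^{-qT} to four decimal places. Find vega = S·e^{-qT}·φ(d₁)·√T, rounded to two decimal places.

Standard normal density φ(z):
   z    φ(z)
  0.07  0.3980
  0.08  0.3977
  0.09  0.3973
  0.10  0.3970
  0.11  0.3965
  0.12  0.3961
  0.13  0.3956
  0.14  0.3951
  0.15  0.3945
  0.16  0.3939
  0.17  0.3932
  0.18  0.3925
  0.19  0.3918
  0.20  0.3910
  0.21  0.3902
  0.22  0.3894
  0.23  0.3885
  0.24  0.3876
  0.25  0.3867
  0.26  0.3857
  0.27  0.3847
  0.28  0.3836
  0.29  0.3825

55.59

σ√T = 0.38 × 0.5000 = 0.1900
d₁ = [ln(286/282) + (0.048 − 0.046 + ½·0.38²)·0.25] / (σ√T) = (0.0141 + 0.0186) / 0.1900 = 0.1718 ≈ 0.17
√T = √0.25 = 0.5000
φ(d₁) = φ(0.17) = 0.3932
e^(−qT) = e^(−0.046·0.25) = 0.9886
vega = S·e^(−qT)·φ(d₁)·√T = 286·0.9886·0.3932·0.5000 = 55.5866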